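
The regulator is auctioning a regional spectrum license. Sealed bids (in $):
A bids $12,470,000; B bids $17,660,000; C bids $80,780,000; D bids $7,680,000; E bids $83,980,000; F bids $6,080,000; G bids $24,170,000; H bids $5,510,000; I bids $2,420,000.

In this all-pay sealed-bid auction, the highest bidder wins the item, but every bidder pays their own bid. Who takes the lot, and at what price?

Bids ranked: 83,980,000 (E) > 80,780,000 (C) > 24,170,000 (G) > 17,660,000 (B) > 12,470,000 (A) > 7,680,000 (D) > …
E is highest and takes the item; every bidder forfeits their bid.

E pays $83,980,000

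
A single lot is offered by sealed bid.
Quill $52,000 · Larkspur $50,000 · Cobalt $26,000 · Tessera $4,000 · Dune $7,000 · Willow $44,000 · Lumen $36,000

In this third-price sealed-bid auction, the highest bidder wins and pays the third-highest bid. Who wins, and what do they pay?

Bids ranked: 52,000 (Quill) > 50,000 (Larkspur) > 44,000 (Willow) > 36,000 (Lumen) > 26,000 (Cobalt) > 7,000 (Dune) > …
Quill is highest; pays the third-highest bid, $44,000.

Quill pays $44,000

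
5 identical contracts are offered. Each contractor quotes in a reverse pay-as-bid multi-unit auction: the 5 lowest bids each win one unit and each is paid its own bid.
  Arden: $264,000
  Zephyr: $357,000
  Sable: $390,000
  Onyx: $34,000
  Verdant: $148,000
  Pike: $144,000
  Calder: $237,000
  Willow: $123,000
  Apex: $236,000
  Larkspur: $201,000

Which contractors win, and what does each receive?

Sorting: 34,000 (Onyx), 123,000 (Willow), 144,000 (Pike), 148,000 (Verdant), 201,000 (Larkspur), 236,000 (Apex), 237,000 (Calder), …
Winners (5 units): Onyx, Willow, Pike, Verdant, Larkspur.
Each winner is paid its own bid: Onyx $34,000, Willow $123,000, Pike $144,000, Verdant $148,000, Larkspur $201,000.

Onyx $34,000, Willow $123,000, Pike $144,000, Verdant $148,000, Larkspur $201,000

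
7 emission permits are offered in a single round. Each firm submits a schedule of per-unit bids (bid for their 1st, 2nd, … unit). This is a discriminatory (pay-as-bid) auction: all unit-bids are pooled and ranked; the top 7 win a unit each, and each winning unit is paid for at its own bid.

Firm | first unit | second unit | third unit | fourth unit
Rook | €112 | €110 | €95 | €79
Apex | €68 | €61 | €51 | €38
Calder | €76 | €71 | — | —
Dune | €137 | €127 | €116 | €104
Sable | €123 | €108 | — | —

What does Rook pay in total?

All unit-bids, highest first — top 7: 137 (Dune-1), 127 (Dune-2), 123 (Sable-1), 116 (Dune-3), 112 (Rook-1), 110 (Rook-2), 108 (Sable-2)
Next rejected bid: €104 (not a price — pay-as-bid).
Rook's winning unit-bids: 112 + 110 = €222.

Rook pays €222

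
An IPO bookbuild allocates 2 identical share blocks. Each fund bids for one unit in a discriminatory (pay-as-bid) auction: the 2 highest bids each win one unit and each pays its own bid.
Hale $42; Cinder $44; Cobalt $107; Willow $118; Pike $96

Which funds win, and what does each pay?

Willow $118, Cobalt $107

Ordering the bids: 118 (Willow), 107 (Cobalt), 96 (Pike), 44 (Cinder), …
Top 2: Willow, Cobalt.
Each winner pays its own bid: Willow $118, Cobalt $107.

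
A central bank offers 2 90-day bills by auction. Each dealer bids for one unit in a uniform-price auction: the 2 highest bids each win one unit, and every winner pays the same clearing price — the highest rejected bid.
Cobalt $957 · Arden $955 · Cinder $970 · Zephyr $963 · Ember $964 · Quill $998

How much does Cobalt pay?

Cobalt pays $0

Bids ranked high→low: 998 (Quill), 970 (Cinder), 964 (Ember), 963 (Zephyr), …
Top 2: Quill, Cinder.
Clearing price = highest rejected bid = $964.
Cobalt does not win → pays $0.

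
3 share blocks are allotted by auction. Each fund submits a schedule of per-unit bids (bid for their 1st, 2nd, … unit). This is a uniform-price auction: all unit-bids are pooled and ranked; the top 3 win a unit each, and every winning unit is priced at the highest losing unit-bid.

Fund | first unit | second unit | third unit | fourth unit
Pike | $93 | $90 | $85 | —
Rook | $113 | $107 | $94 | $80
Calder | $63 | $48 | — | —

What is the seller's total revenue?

Pooled unit-bids ranked (top 3): 113 (Rook-1), 107 (Rook-2), 94 (Rook-3)
First bid not allocated: $93.
Allocation: Rook 3. Every unit priced at $93.
Revenue = 3 × 93 = $279.

Total revenue: $279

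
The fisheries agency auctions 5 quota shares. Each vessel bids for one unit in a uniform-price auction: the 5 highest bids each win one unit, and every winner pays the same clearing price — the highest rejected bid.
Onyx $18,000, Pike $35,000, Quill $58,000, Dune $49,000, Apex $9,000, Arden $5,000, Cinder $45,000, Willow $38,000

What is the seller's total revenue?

Sorting: 58,000 (Quill), 49,000 (Dune), 45,000 (Cinder), 38,000 (Willow), 35,000 (Pike), 18,000 (Onyx), 9,000 (Apex), …
Winners (5 units): Quill, Dune, Cinder, Willow, Pike.
Highest unsuccessful bid: $18,000 → clearing price.
Total revenue = 5 × $18,000 = $90,000.

Total revenue: $90,000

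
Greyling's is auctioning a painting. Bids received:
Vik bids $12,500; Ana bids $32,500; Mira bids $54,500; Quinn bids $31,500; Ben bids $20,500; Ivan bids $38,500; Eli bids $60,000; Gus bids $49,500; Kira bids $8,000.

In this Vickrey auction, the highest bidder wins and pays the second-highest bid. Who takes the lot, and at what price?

Vickrey auction: the highest bidder wins and pays the second-highest bid.
Bids in order: 60,000 (Eli) > 54,500 (Mira) > 49,500 (Gus) > 38,500 (Ivan) > 32,500 (Ana) > 31,500 (Quinn) > …
Eli wins with the highest bid; price is set by the runner-up at $54,500.

Eli pays $54,500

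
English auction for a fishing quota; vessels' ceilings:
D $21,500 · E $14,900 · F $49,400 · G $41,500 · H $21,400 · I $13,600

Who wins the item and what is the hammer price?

Rule: the price rises until one bidder remains; the winner pays the price at which the last rival dropped out.
Limits in order: 49,400 (F) > 41,500 (G) > 21,500 (D) > 21,400 (H) > 14,900 (E) > 13,600 (I)
Once the price passes $41,500, only F is left; the hammer falls at G's limit of $41,500.

F wins at $41,500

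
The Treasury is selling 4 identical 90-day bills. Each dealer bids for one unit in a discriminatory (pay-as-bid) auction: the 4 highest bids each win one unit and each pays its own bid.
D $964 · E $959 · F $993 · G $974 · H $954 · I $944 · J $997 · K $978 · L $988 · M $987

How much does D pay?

Sorting: 997 (J), 993 (F), 988 (L), 987 (M), 978 (K), 974 (G), …
Winners (4 units): J, F, L, M.
D does not win → $0.

D pays $0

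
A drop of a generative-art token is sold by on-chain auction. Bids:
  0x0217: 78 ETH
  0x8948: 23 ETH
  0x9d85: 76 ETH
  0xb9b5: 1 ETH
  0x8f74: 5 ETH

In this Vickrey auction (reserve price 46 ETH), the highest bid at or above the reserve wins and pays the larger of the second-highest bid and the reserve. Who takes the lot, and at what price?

Vickrey auction (reserve price 46 ETH): the highest bid at or above the reserve wins and pays the larger of the second-highest bid and the reserve.
Bids ranked: 78 (0x0217) > 76 (0x9d85) > 23 (0x8948) > 5 (0x8f74) > 1 (0xb9b5)
0x0217 has the top bid at or above the reserve (78 ETH).
max(second-highest 76 ETH, reserve 46 ETH) = 76 ETH; the reserve does not bind.

0x0217 pays 76 ETH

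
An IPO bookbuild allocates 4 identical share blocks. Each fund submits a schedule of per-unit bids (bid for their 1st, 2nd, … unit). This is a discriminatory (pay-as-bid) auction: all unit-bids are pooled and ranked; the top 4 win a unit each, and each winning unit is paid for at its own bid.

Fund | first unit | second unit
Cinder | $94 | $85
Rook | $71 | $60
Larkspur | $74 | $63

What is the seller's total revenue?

All unit-bids, highest first — top 4: 94 (Cinder-1), 85 (Cinder-2), 74 (Larkspur-1), 71 (Rook-1)
Next rejected bid: $63 (not a price — pay-as-bid).
Each winning unit pays its own bid.
Revenue = 94 + 85 + 74 + 71 = $324.

Total revenue: $324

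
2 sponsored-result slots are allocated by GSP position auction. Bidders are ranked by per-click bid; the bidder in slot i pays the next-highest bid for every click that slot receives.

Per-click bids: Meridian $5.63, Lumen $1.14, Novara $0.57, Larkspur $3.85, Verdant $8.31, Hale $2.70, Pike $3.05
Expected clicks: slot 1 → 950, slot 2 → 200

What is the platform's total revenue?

Total revenue: $6118.50

Per-click bids in order: $8.31 (Verdant) > $5.63 (Meridian) > $3.85 (Larkspur) > …
Slot 1: Verdant pays $5.63 × 950 = $5348.50
Slot 2: Meridian pays $3.85 × 200 = $770.00
Total = $6118.50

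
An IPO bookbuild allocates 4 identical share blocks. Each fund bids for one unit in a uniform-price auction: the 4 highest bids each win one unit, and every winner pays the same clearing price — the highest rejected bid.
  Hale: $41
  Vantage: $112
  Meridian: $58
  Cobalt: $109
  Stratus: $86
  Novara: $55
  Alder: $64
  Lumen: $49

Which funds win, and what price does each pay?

Vantage, Cobalt, Stratus, Alder; each pays $58

Bids ranked high→low: 112 (Vantage), 109 (Cobalt), 86 (Stratus), 64 (Alder), 58 (Meridian), 55 (Novara), …
Top 4: Vantage, Cobalt, Stratus, Alder.
First losing bid is Meridian's $58, which sets the uniform price.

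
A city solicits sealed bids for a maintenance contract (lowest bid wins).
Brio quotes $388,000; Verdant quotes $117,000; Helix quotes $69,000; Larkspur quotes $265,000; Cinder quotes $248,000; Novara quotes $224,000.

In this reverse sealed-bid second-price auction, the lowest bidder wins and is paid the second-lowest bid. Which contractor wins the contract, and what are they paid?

Sorting bids: 69,000 (Helix) < 117,000 (Verdant) < 224,000 (Novara) < 248,000 (Cinder) < 265,000 (Larkspur) < 388,000 (Brio)
Helix is lowest; is paid the second-lowest bid, $117,000.

Helix is paid $117,000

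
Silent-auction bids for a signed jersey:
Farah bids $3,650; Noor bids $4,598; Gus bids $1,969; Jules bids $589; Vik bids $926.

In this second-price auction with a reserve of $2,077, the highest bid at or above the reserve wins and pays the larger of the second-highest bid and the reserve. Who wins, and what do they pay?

Sorting bids: 4,598 (Noor) > 3,650 (Farah) > 1,969 (Gus) > 926 (Vik) > 589 (Jules)
Highest eligible bid: Noor at $4,598.
Second-highest bid $3,650 exceeds the reserve $2,077 → payment $3,650.

Noor pays $3,650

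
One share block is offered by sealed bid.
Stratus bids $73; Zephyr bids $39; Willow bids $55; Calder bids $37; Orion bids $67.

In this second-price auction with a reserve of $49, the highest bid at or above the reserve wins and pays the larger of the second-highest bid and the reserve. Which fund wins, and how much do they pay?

Bids in order: 73 (Stratus) > 67 (Orion) > 55 (Willow) > 39 (Zephyr) > 37 (Calder)
Highest eligible bid: Stratus at $73.
Second-highest bid $67 exceeds the reserve $49 → payment $67.

Stratus pays $67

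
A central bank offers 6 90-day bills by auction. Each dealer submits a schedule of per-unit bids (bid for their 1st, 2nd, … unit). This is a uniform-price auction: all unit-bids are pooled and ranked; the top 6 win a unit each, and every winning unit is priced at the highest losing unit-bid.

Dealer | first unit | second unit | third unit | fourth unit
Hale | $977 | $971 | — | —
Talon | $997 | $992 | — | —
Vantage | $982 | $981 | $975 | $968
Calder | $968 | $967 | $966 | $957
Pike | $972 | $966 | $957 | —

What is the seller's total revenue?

Pooled unit-bids ranked (top 6): 997 (Talon-1), 992 (Talon-2), 982 (Vantage-1), 981 (Vantage-2), 977 (Hale-1), 975 (Vantage-3)
The (k+1)-th unit-bid is $972.
Allocation: Hale 1, Talon 2, Vantage 3. Every unit priced at $972.
Revenue = 6 × 972 = $5,832.

Total revenue: $5,832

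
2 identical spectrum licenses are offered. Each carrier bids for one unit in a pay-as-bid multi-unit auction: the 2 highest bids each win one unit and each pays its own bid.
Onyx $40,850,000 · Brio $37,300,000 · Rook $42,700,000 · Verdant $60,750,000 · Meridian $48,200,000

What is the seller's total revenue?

Sorting: 60,750,000 (Verdant), 48,200,000 (Meridian), 42,700,000 (Rook), 40,850,000 (Onyx), …
The 2 highest are Verdant, Meridian.
Total revenue = 60,750,000 + 48,200,000 = $108,950,000.

Total revenue: $108,950,000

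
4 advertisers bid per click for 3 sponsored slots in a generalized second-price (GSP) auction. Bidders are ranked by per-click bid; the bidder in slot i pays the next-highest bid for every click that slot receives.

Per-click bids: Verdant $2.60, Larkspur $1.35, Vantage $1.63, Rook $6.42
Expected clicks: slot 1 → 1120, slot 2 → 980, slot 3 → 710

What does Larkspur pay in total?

Larkspur pays $0.00

Sorting advertisers: $6.42 (Rook) > $2.60 (Verdant) > $1.63 (Vantage) > $1.35 (Larkspur)
Larkspur ranks below slot 3 → no slot, pays nothing.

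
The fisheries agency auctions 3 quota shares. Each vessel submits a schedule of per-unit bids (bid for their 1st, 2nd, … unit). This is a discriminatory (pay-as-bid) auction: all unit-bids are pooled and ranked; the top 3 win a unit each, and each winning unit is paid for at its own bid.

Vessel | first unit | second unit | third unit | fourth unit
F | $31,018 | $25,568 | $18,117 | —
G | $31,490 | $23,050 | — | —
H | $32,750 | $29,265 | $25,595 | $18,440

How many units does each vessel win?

Pooled unit-bids ranked (top 3): 32,750 (H-1), 31,490 (G-1), 31,018 (F-1)
Next rejected bid: $29,265 (not a price — pay-as-bid).
Allocation: F 1, G 1, H 1.

F 1, G 1, H 1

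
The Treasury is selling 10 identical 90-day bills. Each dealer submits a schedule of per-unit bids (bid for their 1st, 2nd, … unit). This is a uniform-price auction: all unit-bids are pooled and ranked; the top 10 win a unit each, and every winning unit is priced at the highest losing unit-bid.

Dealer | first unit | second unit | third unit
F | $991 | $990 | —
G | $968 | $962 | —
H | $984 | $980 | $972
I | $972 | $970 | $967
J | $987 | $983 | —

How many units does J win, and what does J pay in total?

All unit-bids, highest first — top 10: 991 (F-1), 990 (F-2), 987 (J-1), 984 (H-1), 983 (J-2), 980 (H-2), 972 (H-3), 972 (I-1), 970 (I-2), 968 (G-1)
The (k+1)-th unit-bid is $967.
J wins 2 unit(s) at $967 each.

J: 2 units, pays $1,934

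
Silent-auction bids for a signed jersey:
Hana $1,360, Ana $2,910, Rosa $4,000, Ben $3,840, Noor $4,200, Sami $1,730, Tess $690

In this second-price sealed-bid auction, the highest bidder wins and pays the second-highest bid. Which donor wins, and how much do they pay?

Bids ranked: 4,200 (Noor) > 4,000 (Rosa) > 3,840 (Ben) > 2,910 (Ana) > 1,730 (Sami) > 1,360 (Hana) > …
Noor wins with the highest bid; price is set by the runner-up at $4,000.

Noor pays $4,000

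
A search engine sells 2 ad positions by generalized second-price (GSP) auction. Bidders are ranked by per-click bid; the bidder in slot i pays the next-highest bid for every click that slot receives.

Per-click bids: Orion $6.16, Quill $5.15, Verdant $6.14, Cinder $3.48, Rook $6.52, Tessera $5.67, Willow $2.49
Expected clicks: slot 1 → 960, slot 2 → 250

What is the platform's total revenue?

Total revenue: $7448.60

Ranked by bid: $6.52 (Rook) > $6.16 (Orion) > $6.14 (Verdant) > …
Slot 1: Rook pays $6.16 × 960 = $5913.60
Slot 2: Orion pays $6.14 × 250 = $1535.00
Total = $7448.60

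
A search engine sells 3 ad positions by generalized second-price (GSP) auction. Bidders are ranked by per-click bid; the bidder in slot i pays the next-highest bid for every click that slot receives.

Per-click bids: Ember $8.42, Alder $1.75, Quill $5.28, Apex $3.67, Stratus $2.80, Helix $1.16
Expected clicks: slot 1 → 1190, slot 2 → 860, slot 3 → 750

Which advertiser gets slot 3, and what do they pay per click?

Ranked by bid: $8.42 (Ember) > $5.28 (Quill) > $3.67 (Apex) > $2.80 (Stratus) > …
Slot 3 goes to the third-ranked bidder, Apex, who pays the next bid down: $2.80/click.

Apex; $2.80 per click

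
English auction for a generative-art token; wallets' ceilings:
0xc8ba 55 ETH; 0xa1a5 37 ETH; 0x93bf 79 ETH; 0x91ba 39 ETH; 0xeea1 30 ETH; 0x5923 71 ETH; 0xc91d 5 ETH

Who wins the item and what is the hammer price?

Limits in order: 79 (0x93bf) > 71 (0x5923) > 55 (0xc8ba) > 39 (0x91ba) > 37 (0xa1a5) > 30 (0xeea1) > …
0x5923 is the last rival to drop out, at 71 ETH; 0x93bf remains and wins at that price.

0x93bf wins at 71 ETH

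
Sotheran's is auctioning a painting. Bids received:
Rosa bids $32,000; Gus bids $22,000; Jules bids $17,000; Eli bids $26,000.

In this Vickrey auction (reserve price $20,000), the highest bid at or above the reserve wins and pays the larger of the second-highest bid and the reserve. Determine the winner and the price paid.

Rosa pays $26,000

Bids in order: 32,000 (Rosa) > 26,000 (Eli) > 22,000 (Gus) > 17,000 (Jules)
Rosa has the top bid at or above the reserve ($32,000).
Second-highest bid $26,000 exceeds the reserve $20,000 → payment $26,000.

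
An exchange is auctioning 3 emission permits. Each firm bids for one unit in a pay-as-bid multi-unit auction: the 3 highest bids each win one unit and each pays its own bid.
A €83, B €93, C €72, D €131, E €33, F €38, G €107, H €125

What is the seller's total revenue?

Total revenue: €363

Sorting: 131 (D), 125 (H), 107 (G), 93 (B), 83 (A), …
The 3 highest are D, H, G.
Total revenue = 131 + 125 + 107 = €363.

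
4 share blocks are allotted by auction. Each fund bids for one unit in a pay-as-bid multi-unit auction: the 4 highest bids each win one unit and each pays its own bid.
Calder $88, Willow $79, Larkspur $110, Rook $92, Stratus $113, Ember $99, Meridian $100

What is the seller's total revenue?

Ordering the bids: 113 (Stratus), 110 (Larkspur), 100 (Meridian), 99 (Ember), 92 (Rook), 88 (Calder), …
Top 4: Stratus, Larkspur, Meridian, Ember.
Total revenue = 113 + 110 + 100 + 99 = $422.

Total revenue: $422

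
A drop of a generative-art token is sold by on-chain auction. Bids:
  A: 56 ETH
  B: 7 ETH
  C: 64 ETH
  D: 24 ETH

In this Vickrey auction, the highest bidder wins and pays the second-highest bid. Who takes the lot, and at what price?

Sorting bids: 64 (C) > 56 (A) > 24 (D) > 7 (B)
C is highest; pays the second-highest bid, 56 ETH.

C pays 56 ETH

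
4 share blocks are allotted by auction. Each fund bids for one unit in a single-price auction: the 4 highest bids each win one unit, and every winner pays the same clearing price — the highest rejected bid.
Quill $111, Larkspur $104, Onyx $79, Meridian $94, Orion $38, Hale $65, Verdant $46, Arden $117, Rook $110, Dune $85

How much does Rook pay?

Rook pays $94

Bids ranked high→low: 117 (Arden), 111 (Quill), 110 (Rook), 104 (Larkspur), 94 (Meridian), 85 (Dune), …
Winners (4 units): Arden, Quill, Rook, Larkspur.
Highest unsuccessful bid: $94 → clearing price.
Rook wins → pays $94.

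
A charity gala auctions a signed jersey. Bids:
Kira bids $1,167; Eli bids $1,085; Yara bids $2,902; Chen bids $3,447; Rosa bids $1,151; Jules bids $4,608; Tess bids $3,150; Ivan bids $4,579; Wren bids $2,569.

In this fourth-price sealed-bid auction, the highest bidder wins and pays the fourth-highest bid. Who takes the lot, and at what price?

Jules pays $3,150

Rule: the highest bidder wins and pays the fourth-highest bid.
Sorting bids: 4,608 (Jules) > 4,579 (Ivan) > 3,447 (Chen) > 3,150 (Tess) > 2,902 (Yara) > 2,569 (Wren) > …
Jules is highest; pays the fourth-highest bid, $3,150.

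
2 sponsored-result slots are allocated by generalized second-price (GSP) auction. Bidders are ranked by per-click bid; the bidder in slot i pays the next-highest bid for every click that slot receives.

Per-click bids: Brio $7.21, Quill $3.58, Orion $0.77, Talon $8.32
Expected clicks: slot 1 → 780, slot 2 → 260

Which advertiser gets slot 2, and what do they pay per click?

Brio; $3.58 per click

Ranked by bid: $8.32 (Talon) > $7.21 (Brio) > $3.58 (Quill) > …
Slot 2 goes to the second-ranked bidder, Brio, who pays the next bid down: $3.58/click.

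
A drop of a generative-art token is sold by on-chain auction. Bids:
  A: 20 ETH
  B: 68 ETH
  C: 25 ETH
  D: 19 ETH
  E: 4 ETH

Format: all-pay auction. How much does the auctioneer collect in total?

Rule: the highest bidder wins the item, but every bidder pays their own bid.
Sorting bids: 68 (B) > 25 (C) > 20 (A) > 19 (D) > 4 (E)
Every bidder forfeits their bid regardless of winning.
Revenue = 20 + 68 + 25 + 19 + 4 = 136 ETH.

Total revenue: 136 ETH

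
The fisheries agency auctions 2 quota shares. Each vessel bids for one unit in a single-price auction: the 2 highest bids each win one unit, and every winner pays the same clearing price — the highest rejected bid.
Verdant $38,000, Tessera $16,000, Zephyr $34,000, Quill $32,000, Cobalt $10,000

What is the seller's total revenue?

Ordering the bids: 38,000 (Verdant), 34,000 (Zephyr), 32,000 (Quill), 16,000 (Tessera), …
The 2 highest are Verdant, Zephyr.
First losing bid is Quill's $32,000, which sets the uniform price.
Total revenue = 2 × $32,000 = $64,000.

Total revenue: $64,000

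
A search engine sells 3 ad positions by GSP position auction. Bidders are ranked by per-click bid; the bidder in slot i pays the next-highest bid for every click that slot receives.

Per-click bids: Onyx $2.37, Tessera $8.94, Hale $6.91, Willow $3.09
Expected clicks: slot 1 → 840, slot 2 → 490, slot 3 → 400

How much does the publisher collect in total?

Total revenue: $8266.50

Ranked by bid: $8.94 (Tessera) > $6.91 (Hale) > $3.09 (Willow) > $2.37 (Onyx)
Slot 1: Tessera pays $6.91 × 840 = $5804.40
Slot 2: Hale pays $3.09 × 490 = $1514.10
Slot 3: Willow pays $2.37 × 400 = $948.00
Total = $8266.50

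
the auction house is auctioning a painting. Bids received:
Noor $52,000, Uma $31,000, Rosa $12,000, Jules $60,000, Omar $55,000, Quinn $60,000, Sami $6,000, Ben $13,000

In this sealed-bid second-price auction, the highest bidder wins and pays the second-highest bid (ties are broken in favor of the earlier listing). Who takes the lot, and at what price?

Jules pays $60,000

Bids ranked: 60,000 (Jules) > 60,000 (Quinn) > 55,000 (Omar) > 52,000 (Noor) > 31,000 (Uma) > 13,000 (Ben) > …
Tie at $60,000 → Jules wins by tie-break.
Second-price: Jules pays Quinn's bid of $60,000.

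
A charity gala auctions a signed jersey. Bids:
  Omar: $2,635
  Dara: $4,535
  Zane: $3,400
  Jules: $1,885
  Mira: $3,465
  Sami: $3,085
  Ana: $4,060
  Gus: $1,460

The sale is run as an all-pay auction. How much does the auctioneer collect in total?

Total revenue: $24,525

Bids in order: 4,535 (Dara) > 4,060 (Ana) > 3,465 (Mira) > 3,400 (Zane) > 3,085 (Sami) > 2,635 (Omar) > …
Every bidder forfeits their bid regardless of winning.
Revenue = 2,635 + 4,535 + 3,400 + 1,885 + 3,465 + 3,085 + 4,060 + 1,460 = $24,525.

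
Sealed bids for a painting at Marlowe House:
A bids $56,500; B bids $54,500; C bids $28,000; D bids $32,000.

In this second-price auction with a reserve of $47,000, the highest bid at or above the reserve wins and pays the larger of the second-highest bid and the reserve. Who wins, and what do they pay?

Bids in order: 56,500 (A) > 54,500 (B) > 32,000 (D) > 28,000 (C)
Highest eligible bid: A at $56,500.
max(second-highest $54,500, reserve $47,000) = $54,500; the reserve does not bind.

A pays $54,500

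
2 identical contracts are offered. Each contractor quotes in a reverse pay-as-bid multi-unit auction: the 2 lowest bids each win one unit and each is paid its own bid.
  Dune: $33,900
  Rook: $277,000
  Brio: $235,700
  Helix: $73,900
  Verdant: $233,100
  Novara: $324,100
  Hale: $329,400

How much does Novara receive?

Sorting: 33,900 (Dune), 73,900 (Helix), 233,100 (Verdant), 235,700 (Brio), …
The 2 lowest are Dune, Helix.
Novara does not win → $0.

Novara is paid $0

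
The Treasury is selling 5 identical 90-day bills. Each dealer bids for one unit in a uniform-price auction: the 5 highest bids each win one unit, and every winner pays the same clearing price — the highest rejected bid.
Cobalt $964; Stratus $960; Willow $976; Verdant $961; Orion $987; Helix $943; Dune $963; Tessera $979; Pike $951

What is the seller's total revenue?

Total revenue: $4,805

Sorting: 987 (Orion), 979 (Tessera), 976 (Willow), 964 (Cobalt), 963 (Dune), 961 (Verdant), 960 (Stratus), …
Top 5: Orion, Tessera, Willow, Cobalt, Dune.
Clearing price = highest rejected bid = $961.
Total revenue = 5 × $961 = $4,805.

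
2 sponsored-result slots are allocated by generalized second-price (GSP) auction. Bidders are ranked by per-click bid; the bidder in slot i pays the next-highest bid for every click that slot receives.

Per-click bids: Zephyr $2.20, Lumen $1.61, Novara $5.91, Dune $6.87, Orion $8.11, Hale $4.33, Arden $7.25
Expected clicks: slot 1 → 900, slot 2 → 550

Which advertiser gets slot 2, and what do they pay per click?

Arden; $6.87 per click

Sorting advertisers: $8.11 (Orion) > $7.25 (Arden) > $6.87 (Dune) > …
Slot 2 goes to the second-ranked bidder, Arden, who pays the next bid down: $6.87/click.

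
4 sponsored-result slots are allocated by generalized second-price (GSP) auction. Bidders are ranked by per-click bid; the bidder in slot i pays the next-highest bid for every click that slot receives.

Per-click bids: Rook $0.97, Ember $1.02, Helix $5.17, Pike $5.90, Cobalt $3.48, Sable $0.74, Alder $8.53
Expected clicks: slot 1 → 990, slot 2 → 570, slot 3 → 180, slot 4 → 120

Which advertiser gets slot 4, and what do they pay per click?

Sorting advertisers: $8.53 (Alder) > $5.90 (Pike) > $5.17 (Helix) > $3.48 (Cobalt) > $1.02 (Ember) > …
Slot 4 goes to the fourth-ranked bidder, Cobalt, who pays the next bid down: $1.02/click.

Cobalt; $1.02 per click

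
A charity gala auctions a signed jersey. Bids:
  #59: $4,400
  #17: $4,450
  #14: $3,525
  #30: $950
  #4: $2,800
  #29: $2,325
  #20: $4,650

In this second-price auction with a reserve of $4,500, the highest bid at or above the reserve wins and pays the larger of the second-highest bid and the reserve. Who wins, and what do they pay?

Second-price auction with a reserve of $4,500: the highest bid at or above the reserve wins and pays the larger of the second-highest bid and the reserve.
Bids ranked: 4,650 (#20) > 4,450 (#17) > 4,400 (#59) > 3,525 (#14) > 2,800 (#4) > 2,325 (#29) > …
#20 has the top bid at or above the reserve ($4,650).
max(second-highest $4,450, reserve $4,500) = $4,500.

#20 pays $4,500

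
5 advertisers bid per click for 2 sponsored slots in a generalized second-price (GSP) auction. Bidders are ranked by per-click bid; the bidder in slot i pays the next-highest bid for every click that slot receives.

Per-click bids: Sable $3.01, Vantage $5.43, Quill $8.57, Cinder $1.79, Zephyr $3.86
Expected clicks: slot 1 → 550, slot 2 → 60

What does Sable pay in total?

Sorting advertisers: $8.57 (Quill) > $5.43 (Vantage) > $3.86 (Zephyr) > …
Sable ranks below slot 2 → no slot, pays nothing.

Sable pays $0.00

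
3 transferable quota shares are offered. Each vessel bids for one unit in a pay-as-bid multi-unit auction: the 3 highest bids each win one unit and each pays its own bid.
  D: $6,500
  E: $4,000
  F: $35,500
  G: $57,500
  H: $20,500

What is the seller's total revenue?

Total revenue: $113,500

Ordering the bids: 57,500 (G), 35,500 (F), 20,500 (H), 6,500 (D), 4,000 (E)
Winners (3 units): G, F, H.
Total revenue = 57,500 + 35,500 + 20,500 = $113,500.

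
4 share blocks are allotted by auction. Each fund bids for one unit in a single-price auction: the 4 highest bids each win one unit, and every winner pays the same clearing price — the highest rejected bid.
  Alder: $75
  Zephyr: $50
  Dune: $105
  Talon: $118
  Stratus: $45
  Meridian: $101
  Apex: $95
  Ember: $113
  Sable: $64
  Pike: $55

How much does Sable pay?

Sable pays $0

Sorting: 118 (Talon), 113 (Ember), 105 (Dune), 101 (Meridian), 95 (Apex), 75 (Alder), …
Winners (4 units): Talon, Ember, Dune, Meridian.
Clearing price = highest rejected bid = $95.
Sable does not win → pays $0.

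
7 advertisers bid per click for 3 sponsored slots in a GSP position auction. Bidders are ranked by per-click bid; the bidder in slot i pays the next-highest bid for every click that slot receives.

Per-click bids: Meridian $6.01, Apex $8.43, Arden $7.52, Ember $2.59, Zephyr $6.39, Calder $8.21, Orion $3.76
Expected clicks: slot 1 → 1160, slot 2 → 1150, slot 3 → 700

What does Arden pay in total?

Ranked by bid: $8.43 (Apex) > $8.21 (Calder) > $7.52 (Arden) > $6.39 (Zephyr) > …
Arden holds slot 3 → pays next bid $6.39 × 700 clicks = $4473.00.

Arden pays $4473.00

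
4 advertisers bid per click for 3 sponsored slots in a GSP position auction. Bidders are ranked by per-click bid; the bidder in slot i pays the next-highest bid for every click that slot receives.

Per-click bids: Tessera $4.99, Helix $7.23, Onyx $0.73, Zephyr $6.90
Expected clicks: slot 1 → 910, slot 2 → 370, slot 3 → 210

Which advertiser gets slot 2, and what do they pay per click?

Zephyr; $4.99 per click

Sorting advertisers: $7.23 (Helix) > $6.90 (Zephyr) > $4.99 (Tessera) > $0.73 (Onyx)
Slot 2 goes to the second-ranked bidder, Zephyr, who pays the next bid down: $4.99/click.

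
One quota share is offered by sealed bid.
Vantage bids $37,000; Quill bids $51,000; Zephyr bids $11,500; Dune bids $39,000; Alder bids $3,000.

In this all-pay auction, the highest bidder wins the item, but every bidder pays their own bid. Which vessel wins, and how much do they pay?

Quill pays $51,000

Bids ranked: 51,000 (Quill) > 39,000 (Dune) > 37,000 (Vantage) > 11,500 (Zephyr) > 3,000 (Alder)
Quill wins with the top bid; all bids are sunk regardless.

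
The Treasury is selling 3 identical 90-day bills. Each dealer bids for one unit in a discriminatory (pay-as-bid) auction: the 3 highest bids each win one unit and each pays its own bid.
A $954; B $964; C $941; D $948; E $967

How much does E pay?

Sorting: 967 (E), 964 (B), 954 (A), 948 (D), 941 (C)
Top 3: E, B, A.
E wins → own bid $967.

E pays $967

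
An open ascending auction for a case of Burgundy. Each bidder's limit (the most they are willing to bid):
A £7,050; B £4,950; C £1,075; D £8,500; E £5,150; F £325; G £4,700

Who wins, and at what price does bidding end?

Limits in order: 8,500 (D) > 7,050 (A) > 5,150 (E) > 4,950 (B) > 4,700 (G) > 1,075 (C) > …
A is the last rival to drop out, at £7,050; D remains and wins at that price.

D wins at £7,050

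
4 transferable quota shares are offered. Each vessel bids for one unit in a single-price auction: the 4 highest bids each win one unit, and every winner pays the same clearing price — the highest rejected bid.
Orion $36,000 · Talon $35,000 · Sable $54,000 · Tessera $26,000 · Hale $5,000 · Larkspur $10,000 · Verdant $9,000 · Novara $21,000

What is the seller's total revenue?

Total revenue: $84,000

Ordering the bids: 54,000 (Sable), 36,000 (Orion), 35,000 (Talon), 26,000 (Tessera), 21,000 (Novara), 10,000 (Larkspur), …
Top 4: Sable, Orion, Talon, Tessera.
Highest unsuccessful bid: $21,000 → clearing price.
Total revenue = 4 × $21,000 = $84,000.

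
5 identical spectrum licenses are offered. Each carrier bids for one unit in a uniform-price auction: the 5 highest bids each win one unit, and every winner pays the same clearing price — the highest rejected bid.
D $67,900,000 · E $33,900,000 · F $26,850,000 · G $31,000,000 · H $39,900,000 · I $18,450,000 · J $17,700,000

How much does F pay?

F pays $18,450,000

Sorting: 67,900,000 (D), 39,900,000 (H), 33,900,000 (E), 31,000,000 (G), 26,850,000 (F), 18,450,000 (I), 17,700,000 (J)
Winners (5 units): D, H, E, G, F.
Clearing price = highest rejected bid = $18,450,000.
F wins → pays $18,450,000.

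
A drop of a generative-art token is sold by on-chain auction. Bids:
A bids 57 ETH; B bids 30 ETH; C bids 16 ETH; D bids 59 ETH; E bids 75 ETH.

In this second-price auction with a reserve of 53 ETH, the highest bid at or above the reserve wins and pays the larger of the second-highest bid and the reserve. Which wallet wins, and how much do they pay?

E pays 59 ETH

Second-price auction with a reserve of 53 ETH: the highest bid at or above the reserve wins and pays the larger of the second-highest bid and the reserve.
Sorting bids: 75 (E) > 59 (D) > 57 (A) > 30 (B) > 16 (C)
E has the top bid at or above the reserve (75 ETH).
max(second-highest 59 ETH, reserve 53 ETH) = 59 ETH; the reserve does not bind.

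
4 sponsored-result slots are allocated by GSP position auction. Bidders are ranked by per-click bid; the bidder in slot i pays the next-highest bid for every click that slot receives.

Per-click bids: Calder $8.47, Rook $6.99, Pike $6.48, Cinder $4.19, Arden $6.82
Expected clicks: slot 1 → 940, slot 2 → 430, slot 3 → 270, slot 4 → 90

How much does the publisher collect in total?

Total revenue: $11629.90

Per-click bids in order: $8.47 (Calder) > $6.99 (Rook) > $6.82 (Arden) > $6.48 (Pike) > $4.19 (Cinder)
Slot 1: Calder pays $6.99 × 940 = $6570.60
Slot 2: Rook pays $6.82 × 430 = $2932.60
Slot 3: Arden pays $6.48 × 270 = $1749.60
Slot 4: Pike pays $4.19 × 90 = $377.10
Total = $11629.90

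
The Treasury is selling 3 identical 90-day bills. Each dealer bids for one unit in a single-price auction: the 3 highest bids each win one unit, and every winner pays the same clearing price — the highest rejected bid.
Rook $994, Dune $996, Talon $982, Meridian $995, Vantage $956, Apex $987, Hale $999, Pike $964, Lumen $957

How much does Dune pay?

Bids ranked high→low: 999 (Hale), 996 (Dune), 995 (Meridian), 994 (Rook), 987 (Apex), …
Winners (3 units): Hale, Dune, Meridian.
Clearing price = highest rejected bid = $994.
Dune wins → pays $994.

Dune pays $994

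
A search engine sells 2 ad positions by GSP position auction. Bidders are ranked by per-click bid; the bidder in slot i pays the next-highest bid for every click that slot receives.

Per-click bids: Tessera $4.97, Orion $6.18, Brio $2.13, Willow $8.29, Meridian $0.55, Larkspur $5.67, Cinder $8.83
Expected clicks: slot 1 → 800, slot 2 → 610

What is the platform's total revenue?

Ranked by bid: $8.83 (Cinder) > $8.29 (Willow) > $6.18 (Orion) > …
Slot 1: Cinder pays $8.29 × 800 = $6632.00
Slot 2: Willow pays $6.18 × 610 = $3769.80
Total = $10401.80

Total revenue: $10401.80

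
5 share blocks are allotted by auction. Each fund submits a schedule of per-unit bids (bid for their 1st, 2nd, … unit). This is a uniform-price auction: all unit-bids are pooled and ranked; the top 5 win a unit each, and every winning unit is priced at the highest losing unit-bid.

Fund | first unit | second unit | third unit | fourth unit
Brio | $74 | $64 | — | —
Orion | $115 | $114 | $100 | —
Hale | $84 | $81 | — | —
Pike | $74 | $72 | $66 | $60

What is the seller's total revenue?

Total revenue: $370

All unit-bids, highest first — top 5: 115 (Orion-1), 114 (Orion-2), 100 (Orion-3), 84 (Hale-1), 81 (Hale-2)
The (k+1)-th unit-bid is $74.
Allocation: Hale 2, Orion 3. Every unit priced at $74.
Revenue = 5 × 74 = $370.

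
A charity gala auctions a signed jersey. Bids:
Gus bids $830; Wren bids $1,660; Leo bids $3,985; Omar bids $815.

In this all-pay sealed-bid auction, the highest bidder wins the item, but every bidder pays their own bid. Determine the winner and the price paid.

Rule: the highest bidder wins the item, but every bidder pays their own bid.
Bids ranked: 3,985 (Leo) > 1,660 (Wren) > 830 (Gus) > 815 (Omar)
Leo is highest and takes the item; every bidder forfeits their bid.

Leo pays $3,985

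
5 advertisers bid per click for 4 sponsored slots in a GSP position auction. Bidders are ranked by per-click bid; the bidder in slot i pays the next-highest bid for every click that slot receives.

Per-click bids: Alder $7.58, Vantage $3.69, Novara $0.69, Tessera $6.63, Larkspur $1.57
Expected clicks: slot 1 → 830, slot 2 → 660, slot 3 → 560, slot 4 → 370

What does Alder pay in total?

Alder pays $5502.90

Sorting advertisers: $7.58 (Alder) > $6.63 (Tessera) > $3.69 (Vantage) > $1.57 (Larkspur) > $0.69 (Novara)
Alder holds slot 1 → pays next bid $6.63 × 830 clicks = $5502.90.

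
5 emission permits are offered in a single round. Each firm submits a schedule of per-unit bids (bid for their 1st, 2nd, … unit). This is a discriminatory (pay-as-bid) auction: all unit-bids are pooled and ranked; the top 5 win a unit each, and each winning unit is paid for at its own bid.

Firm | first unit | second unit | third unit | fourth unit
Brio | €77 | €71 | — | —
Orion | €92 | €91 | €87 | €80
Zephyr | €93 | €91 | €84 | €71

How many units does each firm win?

All unit-bids, highest first — top 5: 93 (Zephyr-1), 92 (Orion-1), 91 (Orion-2), 91 (Zephyr-2), 87 (Orion-3)
Next rejected bid: €84 (not a price — pay-as-bid).
Allocation: Orion 3, Zephyr 2.

Orion 3, Zephyr 2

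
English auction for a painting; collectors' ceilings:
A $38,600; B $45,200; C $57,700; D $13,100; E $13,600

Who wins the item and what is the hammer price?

C wins at $45,200

Ascending (English) auction: the price rises until one bidder remains; the winner pays the price at which the last rival dropped out.
Limits ranked: 57,700 (C) > 45,200 (B) > 38,600 (A) > 13,600 (E) > 13,100 (D)
B is the last rival to drop out, at $45,200; C remains and wins at that price.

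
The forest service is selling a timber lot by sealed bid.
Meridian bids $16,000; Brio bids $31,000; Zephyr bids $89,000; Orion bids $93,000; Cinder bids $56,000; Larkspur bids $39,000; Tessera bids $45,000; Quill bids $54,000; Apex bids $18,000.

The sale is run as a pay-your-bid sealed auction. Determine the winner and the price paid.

Pay-your-bid sealed auction: the highest bidder wins and pays their own bid.
Sorting bids: 93,000 (Orion) > 89,000 (Zephyr) > 56,000 (Cinder) > 54,000 (Quill) > 45,000 (Tessera) > 39,000 (Larkspur) > …
First-price: Orion pays what they bid, $93,000.

Orion pays $93,000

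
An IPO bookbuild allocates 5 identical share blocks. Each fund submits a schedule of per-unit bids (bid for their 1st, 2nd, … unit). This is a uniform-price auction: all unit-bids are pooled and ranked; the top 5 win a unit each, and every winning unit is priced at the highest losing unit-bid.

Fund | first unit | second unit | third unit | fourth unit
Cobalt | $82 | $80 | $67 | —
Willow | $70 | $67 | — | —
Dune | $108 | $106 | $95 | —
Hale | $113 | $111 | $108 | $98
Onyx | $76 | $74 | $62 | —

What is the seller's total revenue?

Total revenue: $490

Merging the schedules and taking the best 5: 113 (Hale-1), 111 (Hale-2), 108 (Dune-1), 108 (Hale-3), 106 (Dune-2)
First bid not allocated: $98.
Allocation: Dune 2, Hale 3. Every unit priced at $98.
Revenue = 5 × 98 = $490.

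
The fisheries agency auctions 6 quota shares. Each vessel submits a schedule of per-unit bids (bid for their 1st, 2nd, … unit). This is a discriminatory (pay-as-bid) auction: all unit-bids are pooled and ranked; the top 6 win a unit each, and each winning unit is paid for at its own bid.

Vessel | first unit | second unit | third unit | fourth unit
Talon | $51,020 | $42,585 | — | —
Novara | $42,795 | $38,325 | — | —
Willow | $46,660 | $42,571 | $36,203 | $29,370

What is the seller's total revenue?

Total revenue: $263,956

All unit-bids, highest first — top 6: 51,020 (Talon-1), 46,660 (Willow-1), 42,795 (Novara-1), 42,585 (Talon-2), 42,571 (Willow-2), 38,325 (Novara-2)
Next rejected bid: $36,203 (not a price — pay-as-bid).
Each winning unit pays its own bid.
Revenue = 51,020 + 46,660 + 42,795 + 42,585 + 42,571 + 38,325 = $263,956.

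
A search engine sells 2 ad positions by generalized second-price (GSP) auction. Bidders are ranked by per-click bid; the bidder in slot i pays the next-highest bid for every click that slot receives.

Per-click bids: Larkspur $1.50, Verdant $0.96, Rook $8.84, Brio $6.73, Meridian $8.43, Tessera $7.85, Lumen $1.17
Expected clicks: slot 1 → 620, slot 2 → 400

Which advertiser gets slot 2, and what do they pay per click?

Ranked by bid: $8.84 (Rook) > $8.43 (Meridian) > $7.85 (Tessera) > …
Slot 2 goes to the second-ranked bidder, Meridian, who pays the next bid down: $7.85/click.

Meridian; $7.85 per click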